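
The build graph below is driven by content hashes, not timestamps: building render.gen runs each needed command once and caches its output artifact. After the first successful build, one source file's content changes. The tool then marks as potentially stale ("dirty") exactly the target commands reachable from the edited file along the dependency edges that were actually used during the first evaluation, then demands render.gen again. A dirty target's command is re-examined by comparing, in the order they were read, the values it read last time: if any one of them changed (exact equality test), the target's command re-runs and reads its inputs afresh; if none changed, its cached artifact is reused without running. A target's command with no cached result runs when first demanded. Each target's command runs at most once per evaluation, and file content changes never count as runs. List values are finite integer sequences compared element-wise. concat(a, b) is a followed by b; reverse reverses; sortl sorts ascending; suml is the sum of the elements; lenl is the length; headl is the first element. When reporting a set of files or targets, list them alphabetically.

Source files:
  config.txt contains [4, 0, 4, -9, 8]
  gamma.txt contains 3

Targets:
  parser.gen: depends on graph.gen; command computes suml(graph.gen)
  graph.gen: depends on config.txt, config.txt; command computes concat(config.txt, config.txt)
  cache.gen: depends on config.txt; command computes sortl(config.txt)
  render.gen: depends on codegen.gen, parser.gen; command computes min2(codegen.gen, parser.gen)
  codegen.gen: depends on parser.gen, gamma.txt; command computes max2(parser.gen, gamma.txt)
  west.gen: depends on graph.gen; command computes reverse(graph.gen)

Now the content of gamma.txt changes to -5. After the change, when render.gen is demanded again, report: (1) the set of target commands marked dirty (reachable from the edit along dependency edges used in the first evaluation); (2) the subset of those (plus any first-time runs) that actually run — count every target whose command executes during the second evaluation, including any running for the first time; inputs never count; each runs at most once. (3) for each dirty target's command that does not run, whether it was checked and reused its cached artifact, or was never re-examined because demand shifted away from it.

Initial pass — values computed on the first demand:
  graph.gen = concat([4, 0, 4, -9, 8], [4, 0, 4, -9, 8]) = [4, 0, 4, -9, 8, 4, 0, 4, -9, 8]
  parser.gen = suml([4, 0, 4, -9, 8, 4, 0, 4, -9, 8]) = 14
  codegen.gen = max2(14, 3) = 14
  render.gen = min2(14, 14) = 14

Second demand — change propagation:
  codegen.gen: re-runs because gamma.txt 3->-5; new result 14 (unchanged).
  render.gen: re-examined; everything it read last time is the same (codegen.gen unchanged, parser.gen unchanged) — cache 14 kept, no run.

The important point: codegen.gen recomputes to an identical value, and the output ends up unchanged.

Dirty set: codegen.gen, render.gen.
Run set: codegen.gen (1 run).
Re-examined without running (cache reused): render.gen.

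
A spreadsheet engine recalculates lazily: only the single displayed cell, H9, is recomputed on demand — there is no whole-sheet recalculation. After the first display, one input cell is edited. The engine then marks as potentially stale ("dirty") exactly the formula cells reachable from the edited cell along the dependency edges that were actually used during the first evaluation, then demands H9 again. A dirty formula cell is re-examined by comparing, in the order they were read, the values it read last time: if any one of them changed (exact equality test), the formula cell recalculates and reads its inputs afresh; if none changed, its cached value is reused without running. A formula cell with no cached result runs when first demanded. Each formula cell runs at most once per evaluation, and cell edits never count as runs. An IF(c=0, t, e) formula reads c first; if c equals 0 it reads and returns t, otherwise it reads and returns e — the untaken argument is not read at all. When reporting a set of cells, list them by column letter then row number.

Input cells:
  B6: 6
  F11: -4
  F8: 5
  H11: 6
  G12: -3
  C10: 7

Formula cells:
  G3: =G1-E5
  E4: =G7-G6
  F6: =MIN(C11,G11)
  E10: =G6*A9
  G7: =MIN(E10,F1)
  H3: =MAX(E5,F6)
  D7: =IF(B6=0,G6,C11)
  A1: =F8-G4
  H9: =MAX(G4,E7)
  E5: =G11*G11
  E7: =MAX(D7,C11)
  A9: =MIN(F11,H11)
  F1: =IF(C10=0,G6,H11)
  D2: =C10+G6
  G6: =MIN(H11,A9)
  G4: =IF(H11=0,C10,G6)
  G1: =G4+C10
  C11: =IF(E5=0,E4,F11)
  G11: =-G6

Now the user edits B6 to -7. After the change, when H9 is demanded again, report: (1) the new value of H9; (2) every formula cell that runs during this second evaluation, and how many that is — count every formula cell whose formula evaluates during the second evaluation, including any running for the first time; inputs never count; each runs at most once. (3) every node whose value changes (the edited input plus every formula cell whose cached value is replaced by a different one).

First evaluation (everything demanded from the output):
  A9 = MIN(-4, 6) = -4
  G6 = MIN(6, -4) = -4
  G4 = IF(H11=0: H11=6 -> else branch G6) = -4
  G11 = -(-4) = 4
  E5 = 4 * 4 = 16
  C11 = IF(E5=0: E5=16 -> else branch F11) = -4
  D7 = IF(B6=0: B6=6 -> else branch C11) = -4
  E7 = MAX(-4, -4) = -4
  H9 = MAX(-4, -4) = -4

Propagation after the edit:
  D7: runs — B6 6->-7; result -4 (same value as before).
  E7: checked — values it read are unchanged (D7 unchanged, C11 unchanged); reused cached -4 without running.
  H9: checked — values it read are unchanged (G4 unchanged, E7 unchanged); reused cached -4 without running.

Key observation: the change is absorbed at D7 — it re-runs but produces the same value, and the output's value is unchanged.

New value of H9: -4.
Formula cells that run: D7 — 1 in total.
Values that change: B6.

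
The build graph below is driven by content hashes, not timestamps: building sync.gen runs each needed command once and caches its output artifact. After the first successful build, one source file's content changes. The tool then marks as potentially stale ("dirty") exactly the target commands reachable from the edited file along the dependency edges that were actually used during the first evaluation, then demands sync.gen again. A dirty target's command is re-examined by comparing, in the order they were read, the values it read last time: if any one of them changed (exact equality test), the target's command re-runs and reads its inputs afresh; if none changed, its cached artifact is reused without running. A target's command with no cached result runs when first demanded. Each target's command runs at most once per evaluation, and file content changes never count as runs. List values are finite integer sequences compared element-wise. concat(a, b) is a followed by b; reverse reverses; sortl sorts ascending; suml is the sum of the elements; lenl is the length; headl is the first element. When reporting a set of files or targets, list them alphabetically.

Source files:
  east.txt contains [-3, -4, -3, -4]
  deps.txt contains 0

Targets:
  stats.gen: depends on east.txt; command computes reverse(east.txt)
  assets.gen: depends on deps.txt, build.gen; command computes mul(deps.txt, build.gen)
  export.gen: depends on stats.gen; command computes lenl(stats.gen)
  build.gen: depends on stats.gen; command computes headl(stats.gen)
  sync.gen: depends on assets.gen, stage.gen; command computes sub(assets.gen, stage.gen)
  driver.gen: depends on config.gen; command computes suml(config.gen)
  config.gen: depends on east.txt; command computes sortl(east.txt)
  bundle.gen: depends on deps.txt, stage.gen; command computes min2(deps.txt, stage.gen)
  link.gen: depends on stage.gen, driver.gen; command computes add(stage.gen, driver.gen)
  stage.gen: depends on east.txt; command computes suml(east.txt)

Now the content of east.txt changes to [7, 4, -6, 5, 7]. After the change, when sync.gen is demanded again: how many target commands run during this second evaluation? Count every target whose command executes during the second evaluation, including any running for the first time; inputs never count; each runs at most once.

Run set: assets.gen, build.gen, stage.gen, stats.gen, sync.gen (5 run).

Initial pass — values computed on the first demand:
  stage.gen = suml([-3, -4, -3, -4]) = -14
  stats.gen = reverse([-3, -4, -3, -4]) = [-4, -3, -4, -3]
  build.gen = headl([-4, -3, -4, -3]) = -4
  assets.gen = mul(0, -4) = 0
  sync.gen = sub(0, -14) = 14

Second demand — change propagation:
  stage.gen: re-runs because east.txt [-3, -4, -3, -4]->[7, 4, -6, 5, 7]; new result 17.
  stats.gen: re-runs because east.txt [-3, -4, -3, -4]->[7, 4, -6, 5, 7]; new result [7, 5, -6, 4, 7].
  build.gen: re-runs because stats.gen [-4, -3, -4, -3]->[7, 5, -6, 4, 7]; new result 7.
  assets.gen: re-runs because build.gen -4->7; new result 0 (unchanged).
  sync.gen: re-runs because stage.gen -14->17; new result -17.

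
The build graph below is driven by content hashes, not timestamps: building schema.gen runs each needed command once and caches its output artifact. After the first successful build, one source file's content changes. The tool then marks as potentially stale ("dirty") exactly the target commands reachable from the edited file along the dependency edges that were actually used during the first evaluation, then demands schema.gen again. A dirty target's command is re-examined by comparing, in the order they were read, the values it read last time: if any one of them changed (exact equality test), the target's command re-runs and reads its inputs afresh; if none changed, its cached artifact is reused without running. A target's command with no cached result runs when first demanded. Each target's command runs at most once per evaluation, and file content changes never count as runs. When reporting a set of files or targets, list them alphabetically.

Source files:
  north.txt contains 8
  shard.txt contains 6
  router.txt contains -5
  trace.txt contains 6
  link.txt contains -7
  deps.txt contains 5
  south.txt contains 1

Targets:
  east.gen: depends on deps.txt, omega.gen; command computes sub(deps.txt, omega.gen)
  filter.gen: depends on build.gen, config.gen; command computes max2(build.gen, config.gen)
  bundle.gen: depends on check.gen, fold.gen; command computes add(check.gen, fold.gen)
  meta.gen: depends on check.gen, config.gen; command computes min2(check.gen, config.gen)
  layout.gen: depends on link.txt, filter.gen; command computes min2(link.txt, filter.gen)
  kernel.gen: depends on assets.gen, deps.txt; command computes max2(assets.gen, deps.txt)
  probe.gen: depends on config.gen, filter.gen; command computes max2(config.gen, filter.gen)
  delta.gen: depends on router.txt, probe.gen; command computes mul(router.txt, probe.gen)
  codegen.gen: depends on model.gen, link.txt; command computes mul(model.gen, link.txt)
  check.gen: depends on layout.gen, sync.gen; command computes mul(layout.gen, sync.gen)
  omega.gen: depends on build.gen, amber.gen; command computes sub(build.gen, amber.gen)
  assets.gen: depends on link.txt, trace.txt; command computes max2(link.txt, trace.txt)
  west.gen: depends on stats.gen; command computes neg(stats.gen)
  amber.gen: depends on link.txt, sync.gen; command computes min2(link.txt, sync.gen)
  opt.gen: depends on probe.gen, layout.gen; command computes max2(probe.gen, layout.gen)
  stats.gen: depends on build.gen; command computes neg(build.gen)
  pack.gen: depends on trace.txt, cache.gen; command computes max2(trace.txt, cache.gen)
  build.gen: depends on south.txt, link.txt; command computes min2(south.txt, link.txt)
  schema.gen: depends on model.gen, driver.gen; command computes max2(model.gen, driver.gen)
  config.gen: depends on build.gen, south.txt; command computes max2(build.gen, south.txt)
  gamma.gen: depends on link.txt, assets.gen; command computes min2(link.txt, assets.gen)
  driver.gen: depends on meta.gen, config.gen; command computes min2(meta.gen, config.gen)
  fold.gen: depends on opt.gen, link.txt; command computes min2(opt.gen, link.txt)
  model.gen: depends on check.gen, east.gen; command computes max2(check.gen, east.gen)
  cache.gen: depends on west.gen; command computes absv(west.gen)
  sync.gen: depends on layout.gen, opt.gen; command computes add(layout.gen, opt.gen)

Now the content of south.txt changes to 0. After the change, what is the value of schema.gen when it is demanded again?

Initial pass — values computed on the first demand:
  build.gen = min2(1, -7) = -7
  config.gen = max2(-7, 1) = 1
  filter.gen = max2(-7, 1) = 1
  layout.gen = min2(-7, 1) = -7
  probe.gen = max2(1, 1) = 1
  opt.gen = max2(1, -7) = 1
  sync.gen = add(-7, 1) = -6
  amber.gen = min2(-7, -6) = -7
  check.gen = mul(-7, -6) = 42
  meta.gen = min2(42, 1) = 1
  driver.gen = min2(1, 1) = 1
  omega.gen = sub(-7, -7) = 0
  east.gen = sub(5, 0) = 5
  model.gen = max2(42, 5) = 42
  schema.gen = max2(42, 1) = 42

Second demand — change propagation:
  build.gen: re-runs because south.txt 1->0; new result -7 (unchanged).
  config.gen: re-runs because south.txt 1->0; new result 0.
  filter.gen: re-runs because config.gen 1->0; new result 0.
  layout.gen: re-runs because filter.gen 1->0; new result -7 (unchanged).
  probe.gen: re-runs because config.gen 1->0; filter.gen 1->0; new result 0.
  opt.gen: re-runs because probe.gen 1->0; new result 0.
  sync.gen: re-runs because opt.gen 1->0; new result -7.
  amber.gen: re-runs because sync.gen -6->-7; new result -7 (unchanged).
  check.gen: re-runs because sync.gen -6->-7; new result 49.
  meta.gen: re-runs because check.gen 42->49; config.gen 1->0; new result 0.
  driver.gen: re-runs because meta.gen 1->0; config.gen 1->0; new result 0.
  omega.gen: re-examined; everything it read last time is the same (build.gen unchanged, amber.gen unchanged) — cache 0 kept, no run.
  east.gen: re-examined; everything it read last time is the same (deps.txt unchanged, omega.gen unchanged) — cache 5 kept, no run.
  model.gen: re-runs because check.gen 42->49; new result 49.
  schema.gen: re-runs because model.gen 42->49; driver.gen 1->0; new result 49.

The important point: at omega.gen every value read last time is unchanged, so the dirty flag clears without a run.

schema.gen now evaluates to 49.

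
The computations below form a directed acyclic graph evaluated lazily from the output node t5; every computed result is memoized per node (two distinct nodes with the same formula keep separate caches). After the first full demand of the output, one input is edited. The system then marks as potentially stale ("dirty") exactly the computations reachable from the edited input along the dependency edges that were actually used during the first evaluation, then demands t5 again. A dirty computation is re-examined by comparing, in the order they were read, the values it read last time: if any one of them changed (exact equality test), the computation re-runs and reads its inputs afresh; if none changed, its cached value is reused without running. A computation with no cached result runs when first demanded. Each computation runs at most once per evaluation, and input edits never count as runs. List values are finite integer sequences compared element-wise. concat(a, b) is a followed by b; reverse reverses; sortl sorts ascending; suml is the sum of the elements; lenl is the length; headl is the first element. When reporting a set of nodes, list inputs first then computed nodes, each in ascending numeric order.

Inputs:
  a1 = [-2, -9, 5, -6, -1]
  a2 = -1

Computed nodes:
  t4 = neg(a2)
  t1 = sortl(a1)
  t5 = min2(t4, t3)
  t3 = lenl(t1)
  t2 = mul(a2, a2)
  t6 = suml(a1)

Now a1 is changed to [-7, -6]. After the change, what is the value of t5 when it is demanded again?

First demand of the output computes:
  t1 = sortl([-2, -9, 5, -6, -1]) = [-9, -6, -2, -1, 5]
  t3 = lenl([-9, -6, -2, -1, 5]) = 5
  t4 = neg(-1) = 1
  t5 = min2(1, 5) = 1

After the edit, cleaning proceeds:
  t1: a read changed (a1 [-2, -9, 5, -6, -1]->[-7, -6]) — executes, giving [-7, -6].
  t3: a read changed (t1 [-9, -6, -2, -1, 5]->[-7, -6]) — executes, giving 2.
  t5: a read changed (t3 5->2) — executes, giving 1 — identical to its old value.

Demanding t5 again yields 1.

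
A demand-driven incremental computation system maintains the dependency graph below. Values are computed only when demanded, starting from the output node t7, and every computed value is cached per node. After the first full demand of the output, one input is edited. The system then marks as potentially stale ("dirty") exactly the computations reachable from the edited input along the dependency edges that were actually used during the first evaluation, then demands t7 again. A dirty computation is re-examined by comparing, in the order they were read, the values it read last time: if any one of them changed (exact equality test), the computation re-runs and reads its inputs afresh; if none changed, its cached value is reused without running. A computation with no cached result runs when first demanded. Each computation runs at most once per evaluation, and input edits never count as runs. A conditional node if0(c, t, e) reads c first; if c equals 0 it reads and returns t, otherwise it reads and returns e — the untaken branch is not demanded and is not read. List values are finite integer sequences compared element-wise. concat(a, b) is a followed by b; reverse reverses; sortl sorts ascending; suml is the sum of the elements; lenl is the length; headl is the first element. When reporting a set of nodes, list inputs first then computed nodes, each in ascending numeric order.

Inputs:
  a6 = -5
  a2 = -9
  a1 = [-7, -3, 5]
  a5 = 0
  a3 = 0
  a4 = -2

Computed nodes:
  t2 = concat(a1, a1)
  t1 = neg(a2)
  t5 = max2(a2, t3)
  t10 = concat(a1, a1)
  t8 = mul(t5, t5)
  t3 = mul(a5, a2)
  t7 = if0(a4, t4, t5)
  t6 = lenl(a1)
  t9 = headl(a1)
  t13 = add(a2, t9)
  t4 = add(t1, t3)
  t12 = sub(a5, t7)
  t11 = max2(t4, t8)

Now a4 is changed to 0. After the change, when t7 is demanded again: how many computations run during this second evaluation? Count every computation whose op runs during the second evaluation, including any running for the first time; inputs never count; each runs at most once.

First evaluation (everything demanded from the output):
  t3 = mul(0, -9) = 0
  t5 = max2(-9, 0) = 0
  t7 = if0(a4=-2 -> else branch t5) = 0

Propagation after the edit:
  t1: demanded for the first time — runs, produces 9.
  t4: demanded for the first time — runs, produces 9.
  t7: runs — a4 -2->0; result 9.

Key observation: a condition flipped, so demand reaches new nodes — t1, t4 run for the first time.

Computations that run: t1, t4, t7 — 3 in total.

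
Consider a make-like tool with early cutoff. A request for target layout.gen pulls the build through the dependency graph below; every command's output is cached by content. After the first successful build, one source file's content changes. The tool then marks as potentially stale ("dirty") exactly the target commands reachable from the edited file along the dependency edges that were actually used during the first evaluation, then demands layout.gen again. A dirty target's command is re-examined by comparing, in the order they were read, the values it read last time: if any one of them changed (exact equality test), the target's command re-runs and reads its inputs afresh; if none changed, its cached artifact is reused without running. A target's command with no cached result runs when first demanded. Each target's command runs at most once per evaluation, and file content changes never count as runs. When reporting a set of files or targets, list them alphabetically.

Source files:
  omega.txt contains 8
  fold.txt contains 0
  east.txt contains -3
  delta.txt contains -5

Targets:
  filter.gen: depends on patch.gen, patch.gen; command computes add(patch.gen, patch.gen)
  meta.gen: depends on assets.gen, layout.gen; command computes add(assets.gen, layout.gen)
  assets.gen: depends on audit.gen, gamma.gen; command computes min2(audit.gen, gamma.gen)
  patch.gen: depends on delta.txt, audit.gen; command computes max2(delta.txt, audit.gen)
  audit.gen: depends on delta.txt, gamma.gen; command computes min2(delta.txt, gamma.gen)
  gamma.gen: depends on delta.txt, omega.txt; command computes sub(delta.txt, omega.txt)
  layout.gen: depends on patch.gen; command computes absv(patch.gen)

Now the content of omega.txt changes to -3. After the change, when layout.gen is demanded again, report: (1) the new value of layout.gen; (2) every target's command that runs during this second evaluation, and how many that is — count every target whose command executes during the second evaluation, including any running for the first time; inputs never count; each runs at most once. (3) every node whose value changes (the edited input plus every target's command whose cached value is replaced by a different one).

First demand of the output computes:
  gamma.gen = sub(-5, 8) = -13
  audit.gen = min2(-5, -13) = -13
  patch.gen = max2(-5, -13) = -5
  layout.gen = absv(-5) = 5

After the edit, cleaning proceeds:
  gamma.gen: a read changed (omega.txt 8->-3) — executes, giving -2.
  audit.gen: a read changed (gamma.gen -13->-2) — executes, giving -5.
  patch.gen: a read changed (audit.gen -13->-5) — executes, giving -5 — identical to its old value.
  layout.gen: dirty, but its reads are unchanged (patch.gen unchanged); cached 5 stands.

Note the absorption at patch.gen: it re-runs yet its value is the same, leaving the output's value untouched.

Demanding layout.gen again yields 5.
3 target commands run: audit.gen, gamma.gen, patch.gen.
The nodes whose values change: audit.gen, gamma.gen, omega.txt.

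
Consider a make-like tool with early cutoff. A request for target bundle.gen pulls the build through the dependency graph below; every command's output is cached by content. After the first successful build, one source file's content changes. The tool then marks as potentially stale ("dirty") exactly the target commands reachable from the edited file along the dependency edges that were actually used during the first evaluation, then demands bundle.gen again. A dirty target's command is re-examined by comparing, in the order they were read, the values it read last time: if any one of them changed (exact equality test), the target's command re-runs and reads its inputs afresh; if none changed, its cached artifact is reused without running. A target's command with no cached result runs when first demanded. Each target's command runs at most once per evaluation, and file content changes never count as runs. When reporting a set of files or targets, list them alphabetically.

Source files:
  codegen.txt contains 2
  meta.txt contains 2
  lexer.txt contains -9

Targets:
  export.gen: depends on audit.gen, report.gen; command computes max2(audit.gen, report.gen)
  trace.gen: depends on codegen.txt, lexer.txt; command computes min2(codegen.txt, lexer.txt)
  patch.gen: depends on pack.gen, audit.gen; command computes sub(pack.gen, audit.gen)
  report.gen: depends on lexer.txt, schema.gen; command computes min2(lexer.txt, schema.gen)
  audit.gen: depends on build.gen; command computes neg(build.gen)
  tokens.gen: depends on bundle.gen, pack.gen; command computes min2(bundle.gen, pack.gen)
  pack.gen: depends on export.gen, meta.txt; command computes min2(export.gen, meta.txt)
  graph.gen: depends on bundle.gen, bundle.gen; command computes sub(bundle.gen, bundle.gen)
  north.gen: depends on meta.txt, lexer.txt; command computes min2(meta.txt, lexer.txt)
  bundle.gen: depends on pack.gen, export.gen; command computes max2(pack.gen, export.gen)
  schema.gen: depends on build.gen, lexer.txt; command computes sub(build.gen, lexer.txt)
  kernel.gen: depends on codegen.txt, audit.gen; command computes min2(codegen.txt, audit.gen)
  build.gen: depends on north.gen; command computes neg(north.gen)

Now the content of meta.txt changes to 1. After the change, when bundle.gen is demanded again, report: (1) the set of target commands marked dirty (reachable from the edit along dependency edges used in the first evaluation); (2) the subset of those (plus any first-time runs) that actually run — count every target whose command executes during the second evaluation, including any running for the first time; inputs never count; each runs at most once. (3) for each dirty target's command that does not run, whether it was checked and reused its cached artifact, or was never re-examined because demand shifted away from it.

First demand of the output computes:
  north.gen = min2(2, -9) = -9
  build.gen = neg(-9) = 9
  audit.gen = neg(9) = -9
  schema.gen = sub(9, -9) = 18
  report.gen = min2(-9, 18) = -9
  export.gen = max2(-9, -9) = -9
  pack.gen = min2(-9, 2) = -9
  bundle.gen = max2(-9, -9) = -9

After the edit, cleaning proceeds:
  north.gen: a read changed (meta.txt 2->1) — executes, giving -9 — identical to its old value.
  build.gen: dirty, but its reads are unchanged (north.gen unchanged); cached 9 stands.
  audit.gen: dirty, but its reads are unchanged (build.gen unchanged); cached -9 stands.
  schema.gen: dirty, but its reads are unchanged (build.gen unchanged, lexer.txt unchanged); cached 18 stands.
  report.gen: dirty, but its reads are unchanged (lexer.txt unchanged, schema.gen unchanged); cached -9 stands.
  export.gen: dirty, but its reads are unchanged (audit.gen unchanged, report.gen unchanged); cached -9 stands.
  pack.gen: a read changed (meta.txt 2->1) — executes, giving -9 — identical to its old value.
  bundle.gen: dirty, but its reads are unchanged (pack.gen unchanged, export.gen unchanged); cached -9 stands.

Note where the cutoff bites: build.gen is checked, finds nothing changed, and keeps its cache.

The edit dirties: audit.gen, build.gen, bundle.gen, export.gen, north.gen, pack.gen, report.gen, schema.gen.
2 target commands run: north.gen, pack.gen.
Cache hits after checking: audit.gen, build.gen, bundle.gen, export.gen, report.gen, schema.gen.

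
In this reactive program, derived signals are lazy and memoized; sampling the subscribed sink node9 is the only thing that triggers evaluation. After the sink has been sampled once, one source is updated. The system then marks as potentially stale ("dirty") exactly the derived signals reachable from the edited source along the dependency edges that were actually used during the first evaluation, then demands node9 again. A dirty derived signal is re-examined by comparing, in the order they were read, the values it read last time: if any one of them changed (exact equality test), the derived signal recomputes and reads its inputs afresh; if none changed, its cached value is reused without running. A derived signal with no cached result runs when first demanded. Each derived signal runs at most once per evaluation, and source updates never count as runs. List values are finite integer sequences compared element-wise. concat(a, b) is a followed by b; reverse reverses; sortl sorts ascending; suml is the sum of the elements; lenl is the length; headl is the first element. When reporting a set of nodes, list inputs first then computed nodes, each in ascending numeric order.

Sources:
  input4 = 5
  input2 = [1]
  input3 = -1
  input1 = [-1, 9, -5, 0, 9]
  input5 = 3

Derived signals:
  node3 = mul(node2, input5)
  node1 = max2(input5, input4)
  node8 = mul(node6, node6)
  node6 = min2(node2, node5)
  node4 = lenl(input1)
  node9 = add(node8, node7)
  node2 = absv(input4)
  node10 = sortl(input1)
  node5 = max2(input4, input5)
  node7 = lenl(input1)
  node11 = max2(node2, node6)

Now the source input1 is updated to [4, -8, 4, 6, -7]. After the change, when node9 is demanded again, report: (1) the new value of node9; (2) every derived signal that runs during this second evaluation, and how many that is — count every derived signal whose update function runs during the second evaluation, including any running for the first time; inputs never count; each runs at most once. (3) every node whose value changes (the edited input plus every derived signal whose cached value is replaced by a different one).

First demand of the output computes:
  node2 = absv(5) = 5
  node5 = max2(5, 3) = 5
  node6 = min2(5, 5) = 5
  node7 = lenl([-1, 9, -5, 0, 9]) = 5
  node8 = mul(5, 5) = 25
  node9 = add(25, 5) = 30

After the edit, cleaning proceeds:
  node7: a read changed (input1 [-1, 9, -5, 0, 9]->[4, -8, 4, 6, -7]) — executes, giving 5 — identical to its old value.
  node9: dirty, but its reads are unchanged (node8 unchanged, node7 unchanged); cached 30 stands.

Note the absorption at node7: it re-runs yet its value is the same, leaving the output's value untouched.

Demanding node9 again yields 30.
1 derived signals run: node7.
The nodes whose values change: input1.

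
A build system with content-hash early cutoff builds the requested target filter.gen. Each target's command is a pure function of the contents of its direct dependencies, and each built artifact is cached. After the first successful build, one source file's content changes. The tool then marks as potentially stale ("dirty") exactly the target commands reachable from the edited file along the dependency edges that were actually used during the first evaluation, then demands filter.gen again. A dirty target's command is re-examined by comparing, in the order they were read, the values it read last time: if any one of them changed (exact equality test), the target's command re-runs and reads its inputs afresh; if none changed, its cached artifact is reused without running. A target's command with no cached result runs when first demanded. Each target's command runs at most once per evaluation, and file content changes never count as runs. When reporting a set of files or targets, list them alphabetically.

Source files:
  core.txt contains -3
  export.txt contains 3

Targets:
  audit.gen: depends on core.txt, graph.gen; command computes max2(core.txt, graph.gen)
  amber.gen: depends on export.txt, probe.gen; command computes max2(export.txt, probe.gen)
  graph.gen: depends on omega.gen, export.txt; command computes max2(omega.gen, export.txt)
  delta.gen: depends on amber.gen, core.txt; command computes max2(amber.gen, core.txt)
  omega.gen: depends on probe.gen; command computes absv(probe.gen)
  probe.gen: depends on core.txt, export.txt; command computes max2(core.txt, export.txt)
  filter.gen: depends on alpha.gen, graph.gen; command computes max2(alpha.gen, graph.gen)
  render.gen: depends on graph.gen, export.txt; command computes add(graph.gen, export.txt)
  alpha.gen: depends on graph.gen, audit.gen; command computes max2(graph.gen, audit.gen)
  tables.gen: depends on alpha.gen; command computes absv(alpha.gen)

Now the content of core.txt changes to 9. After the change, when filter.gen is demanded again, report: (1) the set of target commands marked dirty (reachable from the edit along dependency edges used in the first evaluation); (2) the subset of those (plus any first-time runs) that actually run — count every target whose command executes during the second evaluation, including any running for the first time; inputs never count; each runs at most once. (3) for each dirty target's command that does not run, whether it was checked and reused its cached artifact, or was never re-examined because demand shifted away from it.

First evaluation (everything demanded from the output):
  probe.gen = max2(-3, 3) = 3
  omega.gen = absv(3) = 3
  graph.gen = max2(3, 3) = 3
  audit.gen = max2(-3, 3) = 3
  alpha.gen = max2(3, 3) = 3
  filter.gen = max2(3, 3) = 3

Propagation after the edit:
  probe.gen: runs — core.txt -3->9; result 9.
  omega.gen: runs — probe.gen 3->9; result 9.
  graph.gen: runs — omega.gen 3->9; result 9.
  audit.gen: runs — core.txt -3->9; graph.gen 3->9; result 9.
  alpha.gen: runs — graph.gen 3->9; audit.gen 3->9; result 9.
  filter.gen: runs — alpha.gen 3->9; graph.gen 3->9; result 9.

Marked dirty: alpha.gen, audit.gen, filter.gen, graph.gen, omega.gen, probe.gen.
Target commands that run: alpha.gen, audit.gen, filter.gen, graph.gen, omega.gen, probe.gen — 6 in total.
Every dirty target's command ran.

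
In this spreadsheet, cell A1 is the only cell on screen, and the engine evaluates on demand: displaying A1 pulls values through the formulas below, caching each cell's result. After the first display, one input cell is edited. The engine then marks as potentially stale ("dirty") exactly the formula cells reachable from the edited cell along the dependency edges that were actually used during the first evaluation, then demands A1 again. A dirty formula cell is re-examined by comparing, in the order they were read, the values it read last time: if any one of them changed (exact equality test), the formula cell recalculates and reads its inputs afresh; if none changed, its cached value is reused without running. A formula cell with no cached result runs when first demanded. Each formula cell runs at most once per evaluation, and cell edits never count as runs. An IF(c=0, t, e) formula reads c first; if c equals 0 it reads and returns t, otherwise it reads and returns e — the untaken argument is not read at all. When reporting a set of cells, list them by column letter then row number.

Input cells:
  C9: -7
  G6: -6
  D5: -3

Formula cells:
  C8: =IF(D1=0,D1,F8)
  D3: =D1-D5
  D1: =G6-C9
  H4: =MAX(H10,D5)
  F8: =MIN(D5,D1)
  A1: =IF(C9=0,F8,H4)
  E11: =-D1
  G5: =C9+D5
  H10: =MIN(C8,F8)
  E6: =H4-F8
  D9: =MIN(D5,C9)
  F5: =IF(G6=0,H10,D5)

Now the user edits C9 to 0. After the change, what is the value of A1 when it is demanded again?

A1 now evaluates to -6.
The important point: the flipped condition redirects demand; C8, H4, H10 are left stale, never re-checked.

Initial pass — values computed on the first demand:
  D1 = -6 - -7 = 1
  F8 = MIN(-3, 1) = -3
  C8 = IF(D1=0: D1=1 -> else branch F8) = -3
  H10 = MIN(-3, -3) = -3
  H4 = MAX(-3, -3) = -3
  A1 = IF(C9=0: C9=-7 -> else branch H4) = -3

Second demand — change propagation:
  D1: re-runs because C9 -7->0; new result -6.
  F8: re-runs because D1 1->-6; new result -6.
  C8: dirty yet unreached — the second evaluation never asks for it.
  H10: dirty yet unreached — the second evaluation never asks for it.
  H4: dirty yet unreached — the second evaluation never asks for it.
  A1: re-runs because C9 -7->0; new result -6.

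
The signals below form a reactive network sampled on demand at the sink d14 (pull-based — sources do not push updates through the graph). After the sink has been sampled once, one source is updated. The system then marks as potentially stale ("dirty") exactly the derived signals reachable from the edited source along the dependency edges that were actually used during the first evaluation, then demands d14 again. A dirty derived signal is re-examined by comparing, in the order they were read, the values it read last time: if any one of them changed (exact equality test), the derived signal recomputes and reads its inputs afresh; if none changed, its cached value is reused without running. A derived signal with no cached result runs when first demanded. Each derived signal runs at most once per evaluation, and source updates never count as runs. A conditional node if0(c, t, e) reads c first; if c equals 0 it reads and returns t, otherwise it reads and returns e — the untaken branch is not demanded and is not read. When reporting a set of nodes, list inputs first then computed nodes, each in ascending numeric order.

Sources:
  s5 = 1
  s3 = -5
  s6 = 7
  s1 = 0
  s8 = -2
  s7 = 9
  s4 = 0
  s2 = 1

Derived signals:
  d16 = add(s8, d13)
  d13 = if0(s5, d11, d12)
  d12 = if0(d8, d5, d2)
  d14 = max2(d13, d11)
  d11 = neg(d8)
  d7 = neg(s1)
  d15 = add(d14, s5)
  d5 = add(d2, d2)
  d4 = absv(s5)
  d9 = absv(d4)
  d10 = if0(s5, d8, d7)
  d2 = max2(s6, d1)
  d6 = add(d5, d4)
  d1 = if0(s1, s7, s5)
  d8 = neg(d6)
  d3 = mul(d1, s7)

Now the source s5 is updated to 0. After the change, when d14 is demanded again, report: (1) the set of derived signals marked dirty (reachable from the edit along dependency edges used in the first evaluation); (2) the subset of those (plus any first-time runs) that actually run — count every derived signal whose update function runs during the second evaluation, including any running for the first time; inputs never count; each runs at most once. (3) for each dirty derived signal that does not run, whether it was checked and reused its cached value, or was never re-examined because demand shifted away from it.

Dirty set: d4, d6, d8, d11, d12, d13, d14.
Run set: d4, d6, d8, d11, d13, d14 (6 run).
Left stale — demand moved off them: d12.
The important point: the flipped condition redirects demand; d12 is left stale, never re-checked.

Initial pass — values computed on the first demand:
  d1 = if0(s1=0 -> then branch s7) = 9
  d2 = max2(7, 9) = 9
  d4 = absv(1) = 1
  d5 = add(9, 9) = 18
  d6 = add(18, 1) = 19
  d8 = neg(19) = -19
  d11 = neg(-19) = 19
  d12 = if0(d8=-19 -> else branch d2) = 9
  d13 = if0(s5=1 -> else branch d12) = 9
  d14 = max2(9, 19) = 19

Second demand — change propagation:
  d4: re-runs because s5 1->0; new result 0.
  d6: re-runs because d4 1->0; new result 18.
  d8: re-runs because d6 19->18; new result -18.
  d11: re-runs because d8 -19->-18; new result 18.
  d12: dirty yet unreached — the second evaluation never asks for it.
  d13: re-runs because s5 1->0; new result 18.
  d14: re-runs because d13 9->18; d11 19->18; new result 18.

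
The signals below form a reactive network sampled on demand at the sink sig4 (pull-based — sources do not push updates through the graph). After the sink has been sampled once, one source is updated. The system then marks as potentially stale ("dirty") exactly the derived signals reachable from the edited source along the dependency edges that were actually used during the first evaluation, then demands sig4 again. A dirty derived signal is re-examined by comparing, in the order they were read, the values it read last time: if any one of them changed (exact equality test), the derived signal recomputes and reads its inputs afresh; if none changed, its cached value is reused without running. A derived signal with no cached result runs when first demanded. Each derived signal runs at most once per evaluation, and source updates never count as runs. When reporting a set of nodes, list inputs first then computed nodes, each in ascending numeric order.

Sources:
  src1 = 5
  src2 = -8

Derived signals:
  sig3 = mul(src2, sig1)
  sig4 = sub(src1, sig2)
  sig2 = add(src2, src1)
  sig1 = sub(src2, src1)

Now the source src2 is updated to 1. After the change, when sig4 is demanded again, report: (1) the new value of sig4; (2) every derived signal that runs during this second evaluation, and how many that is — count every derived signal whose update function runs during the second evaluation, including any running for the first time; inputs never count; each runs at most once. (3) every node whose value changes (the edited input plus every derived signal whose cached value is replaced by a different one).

Initial pass — values computed on the first demand:
  sig2 = add(-8, 5) = -3
  sig4 = sub(5, -3) = 8

Second demand — change propagation:
  sig2: re-runs because src2 -8->1; new result 6.
  sig4: re-runs because sig2 -3->6; new result -1.

sig4 now evaluates to -1.
Run set: sig2, sig4 (2 run).
Changed values: src2, sig2, sig4.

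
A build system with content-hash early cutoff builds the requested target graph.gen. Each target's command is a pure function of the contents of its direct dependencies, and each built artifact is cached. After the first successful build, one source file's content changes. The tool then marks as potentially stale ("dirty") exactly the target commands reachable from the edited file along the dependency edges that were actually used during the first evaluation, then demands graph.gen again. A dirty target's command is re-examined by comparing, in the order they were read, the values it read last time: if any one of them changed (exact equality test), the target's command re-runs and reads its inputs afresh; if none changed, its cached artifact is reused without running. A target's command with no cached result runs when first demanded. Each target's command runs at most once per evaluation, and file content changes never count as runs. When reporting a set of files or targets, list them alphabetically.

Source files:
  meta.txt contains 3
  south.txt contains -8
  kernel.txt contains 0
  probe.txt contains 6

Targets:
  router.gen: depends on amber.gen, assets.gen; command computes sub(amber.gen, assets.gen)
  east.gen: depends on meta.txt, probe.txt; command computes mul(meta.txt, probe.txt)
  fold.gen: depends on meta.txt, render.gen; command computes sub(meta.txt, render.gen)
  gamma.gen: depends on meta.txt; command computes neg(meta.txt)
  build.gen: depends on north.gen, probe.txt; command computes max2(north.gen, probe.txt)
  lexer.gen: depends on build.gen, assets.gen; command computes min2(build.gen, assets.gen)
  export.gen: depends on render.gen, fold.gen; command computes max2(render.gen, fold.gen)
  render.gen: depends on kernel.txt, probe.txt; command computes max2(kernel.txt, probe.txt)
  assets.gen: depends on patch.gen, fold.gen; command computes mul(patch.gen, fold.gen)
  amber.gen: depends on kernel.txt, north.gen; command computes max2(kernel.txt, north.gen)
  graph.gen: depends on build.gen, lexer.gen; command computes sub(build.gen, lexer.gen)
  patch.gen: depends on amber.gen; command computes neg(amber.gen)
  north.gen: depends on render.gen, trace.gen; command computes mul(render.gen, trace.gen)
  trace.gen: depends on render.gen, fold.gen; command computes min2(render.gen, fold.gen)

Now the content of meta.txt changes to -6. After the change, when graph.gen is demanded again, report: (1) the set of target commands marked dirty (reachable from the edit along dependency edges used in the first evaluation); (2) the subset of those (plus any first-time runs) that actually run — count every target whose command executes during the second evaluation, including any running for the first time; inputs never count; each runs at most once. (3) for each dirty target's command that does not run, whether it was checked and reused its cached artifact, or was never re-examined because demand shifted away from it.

First evaluation (everything demanded from the output):
  render.gen = max2(0, 6) = 6
  fold.gen = sub(3, 6) = -3
  trace.gen = min2(6, -3) = -3
  north.gen = mul(6, -3) = -18
  amber.gen = max2(0, -18) = 0
  build.gen = max2(-18, 6) = 6
  patch.gen = neg(0) = 0
  assets.gen = mul(0, -3) = 0
  lexer.gen = min2(6, 0) = 0
  graph.gen = sub(6, 0) = 6

Propagation after the edit:
  fold.gen: runs — meta.txt 3->-6; result -12.
  trace.gen: runs — fold.gen -3->-12; result -12.
  north.gen: runs — trace.gen -3->-12; result -72.
  amber.gen: runs — north.gen -18->-72; result 0 (same value as before).
  build.gen: runs — north.gen -18->-72; result 6 (same value as before).
  patch.gen: checked — values it read are unchanged (amber.gen unchanged); reused cached 0 without running.
  assets.gen: runs — fold.gen -3->-12; result 0 (same value as before).
  lexer.gen: checked — values it read are unchanged (build.gen unchanged, assets.gen unchanged); reused cached 0 without running.
  graph.gen: checked — values it read are unchanged (build.gen unchanged, lexer.gen unchanged); reused cached 6 without running.

Key observation: the cutoff stops propagation at patch.gen — its inputs' values are unchanged, so it reuses its cache.

Marked dirty: amber.gen, assets.gen, build.gen, fold.gen, graph.gen, lexer.gen, north.gen, patch.gen, trace.gen.
Target commands that run: amber.gen, assets.gen, build.gen, fold.gen, north.gen, trace.gen — 6 in total.
Checked but reused from cache: graph.gen, lexer.gen, patch.gen.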